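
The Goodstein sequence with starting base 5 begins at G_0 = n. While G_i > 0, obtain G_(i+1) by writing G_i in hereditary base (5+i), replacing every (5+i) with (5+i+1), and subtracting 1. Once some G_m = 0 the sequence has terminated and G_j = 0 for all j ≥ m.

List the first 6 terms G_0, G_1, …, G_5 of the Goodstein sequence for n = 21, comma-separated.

21, 24, 27, 29, 31, 33

21 —HB5→ 4·5 + 1 —bump→ 4·6 + 1 = 25 —(−1)→ 24
24 —HB6→ 4·6 —bump→ 4·7 = 28 —(−1)→ 27
27 —HB7→ 3·7 + 6 —bump→ 3·8 + 6 = 30 —(−1)→ 29
29 —HB8→ 3·8 + 5 —bump→ 3·9 + 5 = 32 —(−1)→ 31
31 —HB9→ 3·9 + 4 —bump→ 3·10 + 4 = 34 —(−1)→ 33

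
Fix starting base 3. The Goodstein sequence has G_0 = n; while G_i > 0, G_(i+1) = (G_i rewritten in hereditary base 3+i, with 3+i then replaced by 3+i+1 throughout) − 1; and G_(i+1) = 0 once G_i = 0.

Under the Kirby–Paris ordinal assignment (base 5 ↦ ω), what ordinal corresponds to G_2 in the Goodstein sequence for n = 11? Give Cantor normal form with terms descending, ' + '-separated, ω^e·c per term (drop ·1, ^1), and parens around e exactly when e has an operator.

ω^2

[0] 11 ≡ 3^2 + 2 (base 3). Lift 4: 18. −1: 17.
[1] 17 ≡ 4^2 + 1 (base 4). Lift 5: 26. −1: 25.
[2] 25 ≡ 5^2 (base 5). Lift 6: 36. −1: 35.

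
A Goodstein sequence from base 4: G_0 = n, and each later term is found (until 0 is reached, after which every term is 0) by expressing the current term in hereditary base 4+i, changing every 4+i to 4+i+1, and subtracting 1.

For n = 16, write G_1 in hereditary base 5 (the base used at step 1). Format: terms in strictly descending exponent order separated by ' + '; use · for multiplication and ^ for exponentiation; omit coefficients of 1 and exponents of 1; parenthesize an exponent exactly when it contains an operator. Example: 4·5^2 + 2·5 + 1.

(0) 16|_4 = 4^2 ↦ 5^2|_5 = 25 ⇒ 24
(1) 24|_5 = 4·5 + 4 ↦ 4·6 + 4|_6 = 28 ⇒ 27

4·5 + 4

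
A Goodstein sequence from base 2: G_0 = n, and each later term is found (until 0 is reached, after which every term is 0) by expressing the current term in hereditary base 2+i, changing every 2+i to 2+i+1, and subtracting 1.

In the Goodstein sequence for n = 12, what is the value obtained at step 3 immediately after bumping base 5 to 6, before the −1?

280020

(0) 12|_2 = 2^(2 + 1) + 2^2 ↦ 3^(3 + 1) + 3^3|_3 = 108 ⇒ 107
(1) 107|_3 = 3^(3 + 1) + 2·3^2 + 2·3 + 2 ↦ 4^(4 + 1) + 2·4^2 + 2·4 + 2|_4 = 1066 ⇒ 1065
(2) 1065|_4 = 4^(4 + 1) + 2·4^2 + 2·4 + 1 ↦ 5^(5 + 1) + 2·5^2 + 2·5 + 1|_5 = 15686 ⇒ 15685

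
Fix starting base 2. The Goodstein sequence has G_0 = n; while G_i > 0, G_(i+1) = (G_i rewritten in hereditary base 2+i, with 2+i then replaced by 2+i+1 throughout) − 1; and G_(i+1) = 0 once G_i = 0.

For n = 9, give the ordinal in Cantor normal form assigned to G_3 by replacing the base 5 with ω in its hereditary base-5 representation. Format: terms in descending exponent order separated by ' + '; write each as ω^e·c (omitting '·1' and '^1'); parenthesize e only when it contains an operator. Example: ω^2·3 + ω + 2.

ω^ω·3 + ω^3·3 + ω^2·3 + ω·3 + 2

step 0: 9 = 2^(2 + 1) + 1; sub 3 for 2: 3^(3 + 1) + 1; = 82; G_1 = 82−1 = 81
step 1: 81 = 3^(3 + 1); sub 4 for 3: 4^(4 + 1); = 1024; G_2 = 1024−1 = 1023
step 2: 1023 = 3·4^4 + 3·4^3 + 3·4^2 + 3·4 + 3; sub 5 for 4: 3·5^5 + 3·5^3 + 3·5^2 + 3·5 + 3; = 9843; G_3 = 9843−1 = 9842
step 3: 9842 = 3·5^5 + 3·5^3 + 3·5^2 + 3·5 + 2; sub 6 for 5: 3·6^6 + 3·6^3 + 3·6^2 + 3·6 + 2; = 140744; G_4 = 140744−1 = 140743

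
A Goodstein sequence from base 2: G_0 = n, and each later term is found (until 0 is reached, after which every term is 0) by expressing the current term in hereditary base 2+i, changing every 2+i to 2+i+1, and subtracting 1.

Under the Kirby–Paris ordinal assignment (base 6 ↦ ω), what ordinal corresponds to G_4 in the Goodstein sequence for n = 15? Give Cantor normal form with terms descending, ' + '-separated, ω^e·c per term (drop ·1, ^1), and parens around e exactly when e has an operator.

base 2: 15 = 2^(2 + 1) + 2^2 + 2 + 1; at 3: 3^(3 + 1) + 3^3 + 3 + 1 = 112; next = 111
base 3: 111 = 3^(3 + 1) + 3^3 + 3; at 4: 4^(4 + 1) + 4^4 + 4 = 1284; next = 1283
base 4: 1283 = 4^(4 + 1) + 4^4 + 3; at 5: 5^(5 + 1) + 5^5 + 3 = 18753; next = 18752
base 5: 18752 = 5^(5 + 1) + 5^5 + 2; at 6: 6^(6 + 1) + 6^6 + 2 = 326594; next = 326593

ω^(ω + 1) + ω^ω + 1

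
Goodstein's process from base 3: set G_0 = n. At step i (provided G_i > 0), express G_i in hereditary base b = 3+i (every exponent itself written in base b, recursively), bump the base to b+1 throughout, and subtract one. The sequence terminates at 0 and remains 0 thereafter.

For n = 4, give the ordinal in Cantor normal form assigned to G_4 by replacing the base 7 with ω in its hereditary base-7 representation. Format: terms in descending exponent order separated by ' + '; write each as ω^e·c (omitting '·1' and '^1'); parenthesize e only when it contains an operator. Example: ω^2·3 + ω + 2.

2

G_0 = 4. HB_3(4) = 3 + 1. Bump = 5. G_1 = 4.
G_1 = 4. HB_4(4) = 4. Bump = 5. G_2 = 4.
G_2 = 4. HB_5(4) = 4. Bump = 4. G_3 = 3.
G_3 = 3. HB_6(3) = 3. Bump = 3. G_4 = 2.
G_4 = 2. HB_7(2) = 2. Bump = 2. G_5 = 1.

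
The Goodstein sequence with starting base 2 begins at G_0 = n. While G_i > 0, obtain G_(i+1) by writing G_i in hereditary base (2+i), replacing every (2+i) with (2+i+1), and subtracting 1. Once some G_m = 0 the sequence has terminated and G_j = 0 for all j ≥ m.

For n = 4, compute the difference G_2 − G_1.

15

G_0 = 4. HB_2(4) = 2^2. Bump = 27. G_1 = 26.
G_1 = 26. HB_3(26) = 2·3^2 + 2·3 + 2. Bump = 42. G_2 = 41.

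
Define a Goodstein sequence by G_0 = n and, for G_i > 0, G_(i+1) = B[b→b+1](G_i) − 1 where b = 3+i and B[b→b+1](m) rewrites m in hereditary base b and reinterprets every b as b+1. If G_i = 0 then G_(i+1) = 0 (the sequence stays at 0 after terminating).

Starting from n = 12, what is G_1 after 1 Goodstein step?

G_0=12  [base 3] 3^2 + 3  →[3↦4]→  4^2 + 4 = 20  −1 ⇒ G_1=19
G_1=19  [base 4] 4^2 + 3  →[4↦5]→  5^2 + 3 = 28  −1 ⇒ G_2=27

19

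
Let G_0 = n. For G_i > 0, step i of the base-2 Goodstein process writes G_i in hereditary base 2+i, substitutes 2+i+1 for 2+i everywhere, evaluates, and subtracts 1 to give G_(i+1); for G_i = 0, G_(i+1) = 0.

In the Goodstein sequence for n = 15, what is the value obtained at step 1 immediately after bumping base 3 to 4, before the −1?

(0) 15|_2 = 2^(2 + 1) + 2^2 + 2 + 1 ↦ 3^(3 + 1) + 3^3 + 3 + 1|_3 = 112 ⇒ 111
(1) 111|_3 = 3^(3 + 1) + 3^3 + 3 ↦ 4^(4 + 1) + 4^4 + 4|_4 = 1284 ⇒ 1283

1284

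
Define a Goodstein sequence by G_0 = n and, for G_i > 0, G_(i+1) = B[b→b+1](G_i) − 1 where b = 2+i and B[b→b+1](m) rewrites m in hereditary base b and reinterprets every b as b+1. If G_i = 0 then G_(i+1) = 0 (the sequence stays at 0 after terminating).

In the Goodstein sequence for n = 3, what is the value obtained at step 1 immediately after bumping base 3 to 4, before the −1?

3 —HB2→ 2 + 1 —bump→ 3 + 1 = 4 —(−1)→ 3
3 —HB3→ 3 —bump→ 4 = 4 —(−1)→ 3

4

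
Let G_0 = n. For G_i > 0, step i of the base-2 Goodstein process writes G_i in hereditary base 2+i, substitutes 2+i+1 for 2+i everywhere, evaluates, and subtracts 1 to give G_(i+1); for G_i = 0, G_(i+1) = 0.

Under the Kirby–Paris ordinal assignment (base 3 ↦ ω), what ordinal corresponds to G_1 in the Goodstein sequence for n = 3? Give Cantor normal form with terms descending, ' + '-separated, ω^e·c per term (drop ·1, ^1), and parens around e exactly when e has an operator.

ω

[0] 3 ≡ 2 + 1 (base 2). Lift 3: 4. −1: 3.
[1] 3 ≡ 3 (base 3). Lift 4: 4. −1: 3.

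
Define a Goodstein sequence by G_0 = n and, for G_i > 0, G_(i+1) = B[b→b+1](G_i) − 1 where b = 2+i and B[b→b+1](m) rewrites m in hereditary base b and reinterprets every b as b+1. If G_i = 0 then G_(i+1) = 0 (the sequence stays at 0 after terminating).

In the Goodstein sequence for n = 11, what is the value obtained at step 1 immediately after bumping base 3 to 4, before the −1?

1028

base 2: 11 = 2^(2 + 1) + 2 + 1; at 3: 3^(3 + 1) + 3 + 1 = 85; next = 84
base 3: 84 = 3^(3 + 1) + 3; at 4: 4^(4 + 1) + 4 = 1028; next = 1027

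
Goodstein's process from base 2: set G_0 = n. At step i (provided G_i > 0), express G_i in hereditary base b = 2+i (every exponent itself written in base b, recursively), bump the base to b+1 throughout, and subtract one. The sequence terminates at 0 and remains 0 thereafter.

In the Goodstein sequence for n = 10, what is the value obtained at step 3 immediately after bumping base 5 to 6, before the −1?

[0] 10 ≡ 2^(2 + 1) + 2 (base 2). Lift 3: 84. −1: 83.
[1] 83 ≡ 3^(3 + 1) + 2 (base 3). Lift 4: 1026. −1: 1025.
[2] 1025 ≡ 4^(4 + 1) + 1 (base 4). Lift 5: 15626. −1: 15625.
[3] 15625 ≡ 5^(5 + 1) (base 5). Lift 6: 279936. −1: 279935.

279936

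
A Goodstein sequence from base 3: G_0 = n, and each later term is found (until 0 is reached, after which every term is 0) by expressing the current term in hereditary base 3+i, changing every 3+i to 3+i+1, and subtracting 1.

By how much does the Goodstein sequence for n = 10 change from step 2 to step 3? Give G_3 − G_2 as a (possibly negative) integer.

3

step 0: 10 = 3^2 + 1; sub 4 for 3: 4^2 + 1; = 17; G_1 = 17−1 = 16
step 1: 16 = 4^2; sub 5 for 4: 5^2; = 25; G_2 = 25−1 = 24
step 2: 24 = 4·5 + 4; sub 6 for 5: 4·6 + 4; = 28; G_3 = 28−1 = 27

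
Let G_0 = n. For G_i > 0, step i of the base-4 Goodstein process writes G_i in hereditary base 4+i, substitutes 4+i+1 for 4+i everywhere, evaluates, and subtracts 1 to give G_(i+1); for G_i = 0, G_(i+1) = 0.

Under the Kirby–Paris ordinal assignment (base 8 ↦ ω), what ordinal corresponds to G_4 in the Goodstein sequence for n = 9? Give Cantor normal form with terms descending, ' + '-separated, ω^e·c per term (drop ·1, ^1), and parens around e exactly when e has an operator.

[0] 9 ≡ 2·4 + 1 (base 4). Lift 5: 11. −1: 10.
[1] 10 ≡ 2·5 (base 5). Lift 6: 12. −1: 11.
[2] 11 ≡ 6 + 5 (base 6). Lift 7: 12. −1: 11.
[3] 11 ≡ 7 + 4 (base 7). Lift 8: 12. −1: 11.
[4] 11 ≡ 8 + 3 (base 8). Lift 9: 12. −1: 11.

ω + 3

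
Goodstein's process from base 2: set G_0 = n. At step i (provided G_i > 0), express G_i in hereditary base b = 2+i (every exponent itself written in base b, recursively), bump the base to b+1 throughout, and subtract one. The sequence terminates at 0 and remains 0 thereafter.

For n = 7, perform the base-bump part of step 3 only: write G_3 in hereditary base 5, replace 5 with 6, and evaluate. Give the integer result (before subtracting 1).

46658

G_0 = 7. HB_2(7) = 2^2 + 2 + 1. Bump = 31. G_1 = 30.
G_1 = 30. HB_3(30) = 3^3 + 3. Bump = 260. G_2 = 259.
G_2 = 259. HB_4(259) = 4^4 + 3. Bump = 3128. G_3 = 3127.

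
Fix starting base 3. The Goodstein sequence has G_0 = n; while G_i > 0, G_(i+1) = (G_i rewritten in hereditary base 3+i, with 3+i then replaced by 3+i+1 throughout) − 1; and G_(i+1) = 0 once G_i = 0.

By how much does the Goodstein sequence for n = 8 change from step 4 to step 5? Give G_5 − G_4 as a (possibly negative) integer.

step 0: 8 = 2·3 + 2; sub 4 for 3: 2·4 + 2; = 10; G_1 = 10−1 = 9
step 1: 9 = 2·4 + 1; sub 5 for 4: 2·5 + 1; = 11; G_2 = 11−1 = 10
step 2: 10 = 2·5; sub 6 for 5: 2·6; = 12; G_3 = 12−1 = 11
step 3: 11 = 6 + 5; sub 7 for 6: 7 + 5; = 12; G_4 = 12−1 = 11
step 4: 11 = 7 + 4; sub 8 for 7: 8 + 4; = 12; G_5 = 12−1 = 11

0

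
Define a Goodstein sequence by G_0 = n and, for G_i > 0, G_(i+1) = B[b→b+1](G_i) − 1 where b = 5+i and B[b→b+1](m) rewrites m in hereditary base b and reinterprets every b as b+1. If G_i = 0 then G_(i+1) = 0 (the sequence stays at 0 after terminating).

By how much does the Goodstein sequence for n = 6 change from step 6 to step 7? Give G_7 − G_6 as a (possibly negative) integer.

-1

[0] 6 ≡ 5 + 1 (base 5). Lift 6: 7. −1: 6.
[1] 6 ≡ 6 (base 6). Lift 7: 7. −1: 6.
[2] 6 ≡ 6 (base 7). Lift 8: 6. −1: 5.
[3] 5 ≡ 5 (base 8). Lift 9: 5. −1: 4.
[4] 4 ≡ 4 (base 9). Lift 10: 4. −1: 3.
[5] 3 ≡ 3 (base 10). Lift 11: 3. −1: 2.
[6] 2 ≡ 2 (base 11). Lift 12: 2. −1: 1.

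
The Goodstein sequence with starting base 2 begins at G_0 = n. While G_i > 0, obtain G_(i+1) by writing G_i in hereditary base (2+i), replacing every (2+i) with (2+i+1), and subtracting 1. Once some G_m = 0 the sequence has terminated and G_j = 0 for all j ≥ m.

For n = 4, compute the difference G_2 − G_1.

(0) 4|_2 = 2^2 ↦ 3^3|_3 = 27 ⇒ 26
(1) 26|_3 = 2·3^2 + 2·3 + 2 ↦ 2·4^2 + 2·4 + 2|_4 = 42 ⇒ 41

15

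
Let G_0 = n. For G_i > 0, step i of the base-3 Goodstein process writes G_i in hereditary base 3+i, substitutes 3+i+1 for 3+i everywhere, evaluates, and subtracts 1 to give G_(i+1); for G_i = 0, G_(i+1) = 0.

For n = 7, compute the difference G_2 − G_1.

step 0: 7 = 2·3 + 1; sub 4 for 3: 2·4 + 1; = 9; G_1 = 9−1 = 8
step 1: 8 = 2·4; sub 5 for 4: 2·5; = 10; G_2 = 10−1 = 9

1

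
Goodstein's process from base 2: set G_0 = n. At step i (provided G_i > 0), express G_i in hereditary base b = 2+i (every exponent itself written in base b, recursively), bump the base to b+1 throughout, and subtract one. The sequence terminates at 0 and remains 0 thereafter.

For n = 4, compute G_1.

26

G_0 = 4. HB_2(4) = 2^2. Bump = 27. G_1 = 26.
G_1 = 26. HB_3(26) = 2·3^2 + 2·3 + 2. Bump = 42. G_2 = 41.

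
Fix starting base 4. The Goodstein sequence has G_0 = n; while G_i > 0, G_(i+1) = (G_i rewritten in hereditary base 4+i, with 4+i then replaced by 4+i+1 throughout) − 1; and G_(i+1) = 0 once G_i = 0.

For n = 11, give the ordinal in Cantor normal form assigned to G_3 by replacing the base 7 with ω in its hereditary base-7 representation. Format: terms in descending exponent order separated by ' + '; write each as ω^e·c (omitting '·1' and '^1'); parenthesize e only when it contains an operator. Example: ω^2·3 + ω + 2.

ω·2

i=0: 11 = 2·4 + 3 (b=4); 4→5: 2·5 + 3 = 13; 13−1 = 12
i=1: 12 = 2·5 + 2 (b=5); 5→6: 2·6 + 2 = 14; 14−1 = 13
i=2: 13 = 2·6 + 1 (b=6); 6→7: 2·7 + 1 = 15; 15−1 = 14
i=3: 14 = 2·7 (b=7); 7→8: 2·8 = 16; 16−1 = 15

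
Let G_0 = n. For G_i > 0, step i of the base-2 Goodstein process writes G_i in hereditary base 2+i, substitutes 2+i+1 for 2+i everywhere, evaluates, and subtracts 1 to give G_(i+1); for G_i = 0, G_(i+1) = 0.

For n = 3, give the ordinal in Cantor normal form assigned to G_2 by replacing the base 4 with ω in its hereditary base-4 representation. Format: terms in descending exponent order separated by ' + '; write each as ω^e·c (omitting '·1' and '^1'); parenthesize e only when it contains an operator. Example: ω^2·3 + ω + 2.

3

3 —HB2→ 2 + 1 —bump→ 3 + 1 = 4 —(−1)→ 3
3 —HB3→ 3 —bump→ 4 = 4 —(−1)→ 3
3 —HB4→ 3 —bump→ 3 = 3 —(−1)→ 2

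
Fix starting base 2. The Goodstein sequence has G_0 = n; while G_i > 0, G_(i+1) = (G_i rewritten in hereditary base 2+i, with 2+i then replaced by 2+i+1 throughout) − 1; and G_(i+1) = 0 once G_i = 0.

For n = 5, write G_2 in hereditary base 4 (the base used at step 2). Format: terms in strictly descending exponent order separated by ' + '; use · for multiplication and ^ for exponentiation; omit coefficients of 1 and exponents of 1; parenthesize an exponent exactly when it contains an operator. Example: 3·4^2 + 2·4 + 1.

[0] 5 ≡ 2^2 + 1 (base 2). Lift 3: 28. −1: 27.
[1] 27 ≡ 3^3 (base 3). Lift 4: 256. −1: 255.

3·4^3 + 3·4^2 + 3·4 + 3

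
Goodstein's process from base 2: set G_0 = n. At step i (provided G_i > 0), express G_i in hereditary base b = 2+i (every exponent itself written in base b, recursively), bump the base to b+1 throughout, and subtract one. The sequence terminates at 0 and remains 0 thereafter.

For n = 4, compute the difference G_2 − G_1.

[0] 4 ≡ 2^2 (base 2). Lift 3: 27. −1: 26.
[1] 26 ≡ 2·3^2 + 2·3 + 2 (base 3). Lift 4: 42. −1: 41.

15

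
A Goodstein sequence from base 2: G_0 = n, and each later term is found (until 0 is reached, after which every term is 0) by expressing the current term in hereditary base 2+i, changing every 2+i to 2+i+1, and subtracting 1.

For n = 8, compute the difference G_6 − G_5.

i=0: 8 = 2^(2 + 1) (b=2); 2→3: 3^(3 + 1) = 81; 81−1 = 80
i=1: 80 = 2·3^3 + 2·3^2 + 2·3 + 2 (b=3); 3→4: 2·4^4 + 2·4^2 + 2·4 + 2 = 554; 554−1 = 553
i=2: 553 = 2·4^4 + 2·4^2 + 2·4 + 1 (b=4); 4→5: 2·5^5 + 2·5^2 + 2·5 + 1 = 6311; 6311−1 = 6310
i=3: 6310 = 2·5^5 + 2·5^2 + 2·5 (b=5); 5→6: 2·6^6 + 2·6^2 + 2·6 = 93396; 93396−1 = 93395
i=4: 93395 = 2·6^6 + 2·6^2 + 6 + 5 (b=6); 6→7: 2·7^7 + 2·7^2 + 7 + 5 = 1647196; 1647196−1 = 1647195
i=5: 1647195 = 2·7^7 + 2·7^2 + 7 + 4 (b=7); 7→8: 2·8^8 + 2·8^2 + 8 + 4 = 33554572; 33554572−1 = 33554571

31907376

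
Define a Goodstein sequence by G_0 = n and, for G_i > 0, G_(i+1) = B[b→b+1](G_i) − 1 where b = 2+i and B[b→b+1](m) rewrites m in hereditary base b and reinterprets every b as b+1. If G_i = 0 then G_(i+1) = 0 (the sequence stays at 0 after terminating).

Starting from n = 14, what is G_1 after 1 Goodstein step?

110

(0) 14|_2 = 2^(2 + 1) + 2^2 + 2 ↦ 3^(3 + 1) + 3^3 + 3|_3 = 111 ⇒ 110
(1) 110|_3 = 3^(3 + 1) + 3^3 + 2 ↦ 4^(4 + 1) + 4^4 + 2|_4 = 1282 ⇒ 1281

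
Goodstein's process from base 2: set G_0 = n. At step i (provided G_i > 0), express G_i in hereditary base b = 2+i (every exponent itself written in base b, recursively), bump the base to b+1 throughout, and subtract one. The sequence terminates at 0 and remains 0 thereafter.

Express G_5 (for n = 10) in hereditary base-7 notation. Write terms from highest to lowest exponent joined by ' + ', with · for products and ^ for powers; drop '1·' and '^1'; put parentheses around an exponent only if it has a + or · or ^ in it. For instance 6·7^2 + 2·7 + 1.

5·7^7 + 5·7^5 + 5·7^4 + 5·7^3 + 5·7^2 + 5·7 + 4

(0) 10|_2 = 2^(2 + 1) + 2 ↦ 3^(3 + 1) + 3|_3 = 84 ⇒ 83
(1) 83|_3 = 3^(3 + 1) + 2 ↦ 4^(4 + 1) + 2|_4 = 1026 ⇒ 1025
(2) 1025|_4 = 4^(4 + 1) + 1 ↦ 5^(5 + 1) + 1|_5 = 15626 ⇒ 15625
(3) 15625|_5 = 5^(5 + 1) ↦ 6^(6 + 1)|_6 = 279936 ⇒ 279935
(4) 279935|_6 = 5·6^6 + 5·6^5 + 5·6^4 + 5·6^3 + 5·6^2 + 5·6 + 5 ↦ 5·7^7 + 5·7^5 + 5·7^4 + 5·7^3 + 5·7^2 + 5·7 + 5|_7 = 4215755 ⇒ 4215754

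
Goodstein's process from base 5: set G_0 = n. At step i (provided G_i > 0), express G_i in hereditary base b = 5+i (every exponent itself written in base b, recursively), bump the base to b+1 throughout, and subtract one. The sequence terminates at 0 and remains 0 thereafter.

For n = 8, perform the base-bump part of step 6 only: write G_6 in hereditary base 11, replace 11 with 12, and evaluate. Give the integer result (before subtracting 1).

base 5: 8 = 5 + 3; at 6: 6 + 3 = 9; next = 8
base 6: 8 = 6 + 2; at 7: 7 + 2 = 9; next = 8
base 7: 8 = 7 + 1; at 8: 8 + 1 = 9; next = 8
base 8: 8 = 8; at 9: 9 = 9; next = 8
base 9: 8 = 8; at 10: 8 = 8; next = 7
base 10: 7 = 7; at 11: 7 = 7; next = 6
base 11: 6 = 6; at 12: 6 = 6; next = 5

6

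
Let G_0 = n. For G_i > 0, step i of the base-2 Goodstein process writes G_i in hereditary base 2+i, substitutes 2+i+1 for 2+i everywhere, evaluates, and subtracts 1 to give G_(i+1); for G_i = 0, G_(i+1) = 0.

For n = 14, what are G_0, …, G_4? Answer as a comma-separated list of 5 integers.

14, 110, 1281, 18750, 326591

G_0=14  [base 2] 2^(2 + 1) + 2^2 + 2  →[2↦3]→  3^(3 + 1) + 3^3 + 3 = 111  −1 ⇒ G_1=110
G_1=110  [base 3] 3^(3 + 1) + 3^3 + 2  →[3↦4]→  4^(4 + 1) + 4^4 + 2 = 1282  −1 ⇒ G_2=1281
G_2=1281  [base 4] 4^(4 + 1) + 4^4 + 1  →[4↦5]→  5^(5 + 1) + 5^5 + 1 = 18751  −1 ⇒ G_3=18750
G_3=18750  [base 5] 5^(5 + 1) + 5^5  →[5↦6]→  6^(6 + 1) + 6^6 = 326592  −1 ⇒ G_4=326591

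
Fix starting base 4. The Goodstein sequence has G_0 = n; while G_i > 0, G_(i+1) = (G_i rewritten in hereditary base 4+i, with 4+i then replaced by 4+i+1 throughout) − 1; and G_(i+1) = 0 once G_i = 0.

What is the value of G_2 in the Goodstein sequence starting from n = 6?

6

G_0=6  [base 4] 4 + 2  →[4↦5]→  5 + 2 = 7  −1 ⇒ G_1=6
G_1=6  [base 5] 5 + 1  →[5↦6]→  6 + 1 = 7  −1 ⇒ G_2=6
G_2=6  [base 6] 6  →[6↦7]→  7 = 7  −1 ⇒ G_3=6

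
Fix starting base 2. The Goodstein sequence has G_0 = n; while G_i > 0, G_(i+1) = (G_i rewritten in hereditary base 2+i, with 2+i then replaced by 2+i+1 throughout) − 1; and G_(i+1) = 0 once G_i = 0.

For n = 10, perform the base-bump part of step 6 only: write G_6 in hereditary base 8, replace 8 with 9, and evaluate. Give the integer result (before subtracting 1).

(0) 10|_2 = 2^(2 + 1) + 2 ↦ 3^(3 + 1) + 3|_3 = 84 ⇒ 83
(1) 83|_3 = 3^(3 + 1) + 2 ↦ 4^(4 + 1) + 2|_4 = 1026 ⇒ 1025
(2) 1025|_4 = 4^(4 + 1) + 1 ↦ 5^(5 + 1) + 1|_5 = 15626 ⇒ 15625
(3) 15625|_5 = 5^(5 + 1) ↦ 6^(6 + 1)|_6 = 279936 ⇒ 279935
(4) 279935|_6 = 5·6^6 + 5·6^5 + 5·6^4 + 5·6^3 + 5·6^2 + 5·6 + 5 ↦ 5·7^7 + 5·7^5 + 5·7^4 + 5·7^3 + 5·7^2 + 5·7 + 5|_7 = 4215755 ⇒ 4215754
(5) 4215754|_7 = 5·7^7 + 5·7^5 + 5·7^4 + 5·7^3 + 5·7^2 + 5·7 + 4 ↦ 5·8^8 + 5·8^5 + 5·8^4 + 5·8^3 + 5·8^2 + 5·8 + 4|_8 = 84073324 ⇒ 84073323

1937434593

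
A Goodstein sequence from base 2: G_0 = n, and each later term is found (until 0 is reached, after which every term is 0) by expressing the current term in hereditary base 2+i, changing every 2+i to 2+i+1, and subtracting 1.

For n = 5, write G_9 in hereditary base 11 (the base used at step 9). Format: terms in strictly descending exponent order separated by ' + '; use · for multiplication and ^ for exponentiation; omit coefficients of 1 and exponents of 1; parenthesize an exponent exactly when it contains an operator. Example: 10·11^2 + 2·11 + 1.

G_0 = 5. HB_2(5) = 2^2 + 1. Bump = 28. G_1 = 27.
G_1 = 27. HB_3(27) = 3^3. Bump = 256. G_2 = 255.
G_2 = 255. HB_4(255) = 3·4^3 + 3·4^2 + 3·4 + 3. Bump = 468. G_3 = 467.
G_3 = 467. HB_5(467) = 3·5^3 + 3·5^2 + 3·5 + 2. Bump = 776. G_4 = 775.
G_4 = 775. HB_6(775) = 3·6^3 + 3·6^2 + 3·6 + 1. Bump = 1198. G_5 = 1197.
G_5 = 1197. HB_7(1197) = 3·7^3 + 3·7^2 + 3·7. Bump = 1752. G_6 = 1751.
G_6 = 1751. HB_8(1751) = 3·8^3 + 3·8^2 + 2·8 + 7. Bump = 2455. G_7 = 2454.
G_7 = 2454. HB_9(2454) = 3·9^3 + 3·9^2 + 2·9 + 6. Bump = 3326. G_8 = 3325.
G_8 = 3325. HB_10(3325) = 3·10^3 + 3·10^2 + 2·10 + 5. Bump = 4383. G_9 = 4382.

3·11^3 + 3·11^2 + 2·11 + 4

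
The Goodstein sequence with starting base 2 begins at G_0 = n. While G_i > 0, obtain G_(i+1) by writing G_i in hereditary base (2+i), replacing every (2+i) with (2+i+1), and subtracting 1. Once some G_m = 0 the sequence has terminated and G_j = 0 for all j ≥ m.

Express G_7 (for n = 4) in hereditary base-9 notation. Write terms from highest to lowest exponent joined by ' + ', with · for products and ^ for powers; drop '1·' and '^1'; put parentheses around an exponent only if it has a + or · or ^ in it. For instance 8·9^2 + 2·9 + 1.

G_0=4  [base 2] 2^2  →[2↦3]→  3^3 = 27  −1 ⇒ G_1=26
G_1=26  [base 3] 2·3^2 + 2·3 + 2  →[3↦4]→  2·4^2 + 2·4 + 2 = 42  −1 ⇒ G_2=41
G_2=41  [base 4] 2·4^2 + 2·4 + 1  →[4↦5]→  2·5^2 + 2·5 + 1 = 61  −1 ⇒ G_3=60
G_3=60  [base 5] 2·5^2 + 2·5  →[5↦6]→  2·6^2 + 2·6 = 84  −1 ⇒ G_4=83
G_4=83  [base 6] 2·6^2 + 6 + 5  →[6↦7]→  2·7^2 + 7 + 5 = 110  −1 ⇒ G_5=109
G_5=109  [base 7] 2·7^2 + 7 + 4  →[7↦8]→  2·8^2 + 8 + 4 = 140  −1 ⇒ G_6=139
G_6=139  [base 8] 2·8^2 + 8 + 3  →[8↦9]→  2·9^2 + 9 + 3 = 174  −1 ⇒ G_7=173
G_7=173  [base 9] 2·9^2 + 9 + 2  →[9↦10]→  2·10^2 + 10 + 2 = 212  −1 ⇒ G_8=211

2·9^2 + 9 + 2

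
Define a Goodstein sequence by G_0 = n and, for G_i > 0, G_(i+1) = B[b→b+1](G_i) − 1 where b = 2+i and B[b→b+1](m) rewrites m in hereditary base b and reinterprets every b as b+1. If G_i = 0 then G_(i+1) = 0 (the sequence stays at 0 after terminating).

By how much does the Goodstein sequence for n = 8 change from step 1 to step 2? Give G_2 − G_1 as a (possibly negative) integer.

i=0: 8 = 2^(2 + 1) (b=2); 2→3: 3^(3 + 1) = 81; 81−1 = 80
i=1: 80 = 2·3^3 + 2·3^2 + 2·3 + 2 (b=3); 3→4: 2·4^4 + 2·4^2 + 2·4 + 2 = 554; 554−1 = 553

473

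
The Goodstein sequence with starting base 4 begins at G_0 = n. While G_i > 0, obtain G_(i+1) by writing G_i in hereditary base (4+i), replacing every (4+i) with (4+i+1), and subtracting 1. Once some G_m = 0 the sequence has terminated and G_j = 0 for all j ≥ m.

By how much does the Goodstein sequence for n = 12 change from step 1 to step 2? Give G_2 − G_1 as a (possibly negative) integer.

1

G_0=12  [base 4] 3·4  →[4↦5]→  3·5 = 15  −1 ⇒ G_1=14
G_1=14  [base 5] 2·5 + 4  →[5↦6]→  2·6 + 4 = 16  −1 ⇒ G_2=15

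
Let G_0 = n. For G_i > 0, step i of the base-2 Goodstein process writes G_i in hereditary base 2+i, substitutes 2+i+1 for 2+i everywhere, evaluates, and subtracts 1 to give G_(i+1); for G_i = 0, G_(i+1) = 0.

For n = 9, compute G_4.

base 2: 9 = 2^(2 + 1) + 1; at 3: 3^(3 + 1) + 1 = 82; next = 81
base 3: 81 = 3^(3 + 1); at 4: 4^(4 + 1) = 1024; next = 1023
base 4: 1023 = 3·4^4 + 3·4^3 + 3·4^2 + 3·4 + 3; at 5: 3·5^5 + 3·5^3 + 3·5^2 + 3·5 + 3 = 9843; next = 9842
base 5: 9842 = 3·5^5 + 3·5^3 + 3·5^2 + 3·5 + 2; at 6: 3·6^6 + 3·6^3 + 3·6^2 + 3·6 + 2 = 140744; next = 140743
base 6: 140743 = 3·6^6 + 3·6^3 + 3·6^2 + 3·6 + 1; at 7: 3·7^7 + 3·7^3 + 3·7^2 + 3·7 + 1 = 2471827; next = 2471826

140743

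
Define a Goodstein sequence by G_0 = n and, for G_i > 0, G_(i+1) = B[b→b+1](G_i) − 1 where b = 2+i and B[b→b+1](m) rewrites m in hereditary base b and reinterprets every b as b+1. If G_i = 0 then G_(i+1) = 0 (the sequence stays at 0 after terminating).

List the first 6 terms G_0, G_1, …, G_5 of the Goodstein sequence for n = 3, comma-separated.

step 0: 3 = 2 + 1; sub 3 for 2: 3 + 1; = 4; G_1 = 4−1 = 3
step 1: 3 = 3; sub 4 for 3: 4; = 4; G_2 = 4−1 = 3
step 2: 3 = 3; sub 5 for 4: 3; = 3; G_3 = 3−1 = 2
step 3: 2 = 2; sub 6 for 5: 2; = 2; G_4 = 2−1 = 1
step 4: 1 = 1; sub 7 for 6: 1; = 1; G_5 = 1−1 = 0

3, 3, 3, 2, 1, 0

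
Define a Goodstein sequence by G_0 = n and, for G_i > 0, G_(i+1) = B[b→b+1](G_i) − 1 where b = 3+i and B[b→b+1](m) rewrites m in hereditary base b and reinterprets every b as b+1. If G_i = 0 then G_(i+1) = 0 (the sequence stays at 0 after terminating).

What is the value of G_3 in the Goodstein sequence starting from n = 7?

7 —HB3→ 2·3 + 1 —bump→ 2·4 + 1 = 9 —(−1)→ 8
8 —HB4→ 2·4 —bump→ 2·5 = 10 —(−1)→ 9
9 —HB5→ 5 + 4 —bump→ 6 + 4 = 10 —(−1)→ 9
9 —HB6→ 6 + 3 —bump→ 7 + 3 = 10 —(−1)→ 9

9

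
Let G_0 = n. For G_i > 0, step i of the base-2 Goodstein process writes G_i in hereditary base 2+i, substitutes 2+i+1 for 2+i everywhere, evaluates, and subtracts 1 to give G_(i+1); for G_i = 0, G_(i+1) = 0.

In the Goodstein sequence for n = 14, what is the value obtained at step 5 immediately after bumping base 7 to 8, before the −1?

14 —HB2→ 2^(2 + 1) + 2^2 + 2 —bump→ 3^(3 + 1) + 3^3 + 3 = 111 —(−1)→ 110
110 —HB3→ 3^(3 + 1) + 3^3 + 2 —bump→ 4^(4 + 1) + 4^4 + 2 = 1282 —(−1)→ 1281
1281 —HB4→ 4^(4 + 1) + 4^4 + 1 —bump→ 5^(5 + 1) + 5^5 + 1 = 18751 —(−1)→ 18750
18750 —HB5→ 5^(5 + 1) + 5^5 —bump→ 6^(6 + 1) + 6^6 = 326592 —(−1)→ 326591
326591 —HB6→ 6^(6 + 1) + 5·6^5 + 5·6^4 + 5·6^3 + 5·6^2 + 5·6 + 5 —bump→ 7^(7 + 1) + 5·7^5 + 5·7^4 + 5·7^3 + 5·7^2 + 5·7 + 5 = 5862841 —(−1)→ 5862840
5862840 —HB7→ 7^(7 + 1) + 5·7^5 + 5·7^4 + 5·7^3 + 5·7^2 + 5·7 + 4 —bump→ 8^(8 + 1) + 5·8^5 + 5·8^4 + 5·8^3 + 5·8^2 + 5·8 + 4 = 134404972 —(−1)→ 134404971

134404972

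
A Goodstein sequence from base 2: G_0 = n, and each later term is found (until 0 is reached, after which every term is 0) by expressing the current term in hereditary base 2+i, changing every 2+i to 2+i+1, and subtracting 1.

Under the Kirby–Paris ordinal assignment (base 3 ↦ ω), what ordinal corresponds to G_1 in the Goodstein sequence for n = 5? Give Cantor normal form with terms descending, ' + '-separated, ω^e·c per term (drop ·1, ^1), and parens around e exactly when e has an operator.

base 2: 5 = 2^2 + 1; at 3: 3^3 + 1 = 28; next = 27
base 3: 27 = 3^3; at 4: 4^4 = 256; next = 255

ω^ω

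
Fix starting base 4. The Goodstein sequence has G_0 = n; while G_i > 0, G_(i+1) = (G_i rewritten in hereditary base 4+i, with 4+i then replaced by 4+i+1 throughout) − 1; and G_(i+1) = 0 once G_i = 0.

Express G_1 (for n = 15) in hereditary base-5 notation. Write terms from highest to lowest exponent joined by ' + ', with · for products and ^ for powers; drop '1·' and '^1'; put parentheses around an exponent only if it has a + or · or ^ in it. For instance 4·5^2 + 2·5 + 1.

G_0=15  [base 4] 3·4 + 3  →[4↦5]→  3·5 + 3 = 18  −1 ⇒ G_1=17
G_1=17  [base 5] 3·5 + 2  →[5↦6]→  3·6 + 2 = 20  −1 ⇒ G_2=19

3·5 + 2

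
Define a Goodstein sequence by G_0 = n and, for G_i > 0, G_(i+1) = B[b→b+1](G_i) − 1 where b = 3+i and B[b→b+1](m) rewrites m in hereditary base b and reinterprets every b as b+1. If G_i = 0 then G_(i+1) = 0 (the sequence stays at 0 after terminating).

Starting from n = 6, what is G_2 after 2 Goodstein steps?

7

step 0: 6 = 2·3; sub 4 for 3: 2·4; = 8; G_1 = 8−1 = 7
step 1: 7 = 4 + 3; sub 5 for 4: 5 + 3; = 8; G_2 = 8−1 = 7
step 2: 7 = 5 + 2; sub 6 for 5: 6 + 2; = 8; G_3 = 8−1 = 7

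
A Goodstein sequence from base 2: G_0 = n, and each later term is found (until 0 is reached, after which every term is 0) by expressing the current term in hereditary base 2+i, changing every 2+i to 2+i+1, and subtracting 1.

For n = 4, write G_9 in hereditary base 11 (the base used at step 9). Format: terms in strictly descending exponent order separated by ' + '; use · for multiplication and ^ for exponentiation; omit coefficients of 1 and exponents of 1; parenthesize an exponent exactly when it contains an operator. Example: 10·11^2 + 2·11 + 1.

2·11^2 + 11

(0) 4|_2 = 2^2 ↦ 3^3|_3 = 27 ⇒ 26
(1) 26|_3 = 2·3^2 + 2·3 + 2 ↦ 2·4^2 + 2·4 + 2|_4 = 42 ⇒ 41
(2) 41|_4 = 2·4^2 + 2·4 + 1 ↦ 2·5^2 + 2·5 + 1|_5 = 61 ⇒ 60
(3) 60|_5 = 2·5^2 + 2·5 ↦ 2·6^2 + 2·6|_6 = 84 ⇒ 83
(4) 83|_6 = 2·6^2 + 6 + 5 ↦ 2·7^2 + 7 + 5|_7 = 110 ⇒ 109
(5) 109|_7 = 2·7^2 + 7 + 4 ↦ 2·8^2 + 8 + 4|_8 = 140 ⇒ 139
(6) 139|_8 = 2·8^2 + 8 + 3 ↦ 2·9^2 + 9 + 3|_9 = 174 ⇒ 173
(7) 173|_9 = 2·9^2 + 9 + 2 ↦ 2·10^2 + 10 + 2|_10 = 212 ⇒ 211
(8) 211|_10 = 2·10^2 + 10 + 1 ↦ 2·11^2 + 11 + 1|_11 = 254 ⇒ 253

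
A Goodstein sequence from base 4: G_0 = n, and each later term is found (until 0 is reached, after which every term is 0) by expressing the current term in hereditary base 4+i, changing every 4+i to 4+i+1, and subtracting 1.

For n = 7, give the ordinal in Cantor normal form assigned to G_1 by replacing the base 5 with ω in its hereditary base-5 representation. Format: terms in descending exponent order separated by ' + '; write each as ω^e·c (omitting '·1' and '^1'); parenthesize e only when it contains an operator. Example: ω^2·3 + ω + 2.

G_0=7  [base 4] 4 + 3  →[4↦5]→  5 + 3 = 8  −1 ⇒ G_1=7
G_1=7  [base 5] 5 + 2  →[5↦6]→  6 + 2 = 8  −1 ⇒ G_2=7

ω + 2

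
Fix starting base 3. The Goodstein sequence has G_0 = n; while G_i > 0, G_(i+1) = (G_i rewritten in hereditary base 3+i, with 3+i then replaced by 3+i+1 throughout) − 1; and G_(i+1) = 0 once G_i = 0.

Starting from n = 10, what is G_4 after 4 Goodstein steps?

30

[0] 10 ≡ 3^2 + 1 (base 3). Lift 4: 17. −1: 16.
[1] 16 ≡ 4^2 (base 4). Lift 5: 25. −1: 24.
[2] 24 ≡ 4·5 + 4 (base 5). Lift 6: 28. −1: 27.
[3] 27 ≡ 4·6 + 3 (base 6). Lift 7: 31. −1: 30.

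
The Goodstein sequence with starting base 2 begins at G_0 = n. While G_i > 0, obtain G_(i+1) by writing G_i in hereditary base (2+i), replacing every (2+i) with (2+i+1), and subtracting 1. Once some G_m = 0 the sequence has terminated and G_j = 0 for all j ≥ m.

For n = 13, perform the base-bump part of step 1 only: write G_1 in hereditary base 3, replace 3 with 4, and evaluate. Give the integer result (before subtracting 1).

1280

G_0=13  [base 2] 2^(2 + 1) + 2^2 + 1  →[2↦3]→  3^(3 + 1) + 3^3 + 1 = 109  −1 ⇒ G_1=108
G_1=108  [base 3] 3^(3 + 1) + 3^3  →[3↦4]→  4^(4 + 1) + 4^4 = 1280  −1 ⇒ G_2=1279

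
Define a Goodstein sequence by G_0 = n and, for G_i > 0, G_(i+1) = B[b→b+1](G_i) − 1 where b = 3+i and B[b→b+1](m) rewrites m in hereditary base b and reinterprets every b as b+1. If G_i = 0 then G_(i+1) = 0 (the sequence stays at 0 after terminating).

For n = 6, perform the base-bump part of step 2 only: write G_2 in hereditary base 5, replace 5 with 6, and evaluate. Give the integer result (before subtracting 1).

8

[0] 6 ≡ 2·3 (base 3). Lift 4: 8. −1: 7.
[1] 7 ≡ 4 + 3 (base 4). Lift 5: 8. −1: 7.
[2] 7 ≡ 5 + 2 (base 5). Lift 6: 8. −1: 7.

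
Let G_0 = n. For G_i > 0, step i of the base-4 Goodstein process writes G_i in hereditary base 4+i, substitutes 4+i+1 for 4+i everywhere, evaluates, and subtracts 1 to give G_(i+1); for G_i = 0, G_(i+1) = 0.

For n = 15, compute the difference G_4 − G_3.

G_0=15  [base 4] 3·4 + 3  →[4↦5]→  3·5 + 3 = 18  −1 ⇒ G_1=17
G_1=17  [base 5] 3·5 + 2  →[5↦6]→  3·6 + 2 = 20  −1 ⇒ G_2=19
G_2=19  [base 6] 3·6 + 1  →[6↦7]→  3·7 + 1 = 22  −1 ⇒ G_3=21
G_3=21  [base 7] 3·7  →[7↦8]→  3·8 = 24  −1 ⇒ G_4=23

2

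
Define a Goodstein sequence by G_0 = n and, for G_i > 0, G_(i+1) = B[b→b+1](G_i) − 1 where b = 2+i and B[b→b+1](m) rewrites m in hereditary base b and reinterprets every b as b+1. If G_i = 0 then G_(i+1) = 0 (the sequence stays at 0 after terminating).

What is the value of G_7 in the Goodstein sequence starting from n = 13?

3486786855

G_0 = 13. HB_2(13) = 2^(2 + 1) + 2^2 + 1. Bump = 109. G_1 = 108.
G_1 = 108. HB_3(108) = 3^(3 + 1) + 3^3. Bump = 1280. G_2 = 1279.
G_2 = 1279. HB_4(1279) = 4^(4 + 1) + 3·4^3 + 3·4^2 + 3·4 + 3. Bump = 16093. G_3 = 16092.
G_3 = 16092. HB_5(16092) = 5^(5 + 1) + 3·5^3 + 3·5^2 + 3·5 + 2. Bump = 280712. G_4 = 280711.
G_4 = 280711. HB_6(280711) = 6^(6 + 1) + 3·6^3 + 3·6^2 + 3·6 + 1. Bump = 5765999. G_5 = 5765998.
G_5 = 5765998. HB_7(5765998) = 7^(7 + 1) + 3·7^3 + 3·7^2 + 3·7. Bump = 134219480. G_6 = 134219479.
G_6 = 134219479. HB_8(134219479) = 8^(8 + 1) + 3·8^3 + 3·8^2 + 2·8 + 7. Bump = 3486786856. G_7 = 3486786855.
G_7 = 3486786855. HB_9(3486786855) = 9^(9 + 1) + 3·9^3 + 3·9^2 + 2·9 + 6. Bump = 100000003326. G_8 = 100000003325.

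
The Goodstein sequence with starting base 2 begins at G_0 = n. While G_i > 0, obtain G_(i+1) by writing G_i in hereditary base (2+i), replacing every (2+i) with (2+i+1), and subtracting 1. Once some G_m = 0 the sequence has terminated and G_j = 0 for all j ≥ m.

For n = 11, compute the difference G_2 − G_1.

G_0 = 11. HB_2(11) = 2^(2 + 1) + 2 + 1. Bump = 85. G_1 = 84.
G_1 = 84. HB_3(84) = 3^(3 + 1) + 3. Bump = 1028. G_2 = 1027.

943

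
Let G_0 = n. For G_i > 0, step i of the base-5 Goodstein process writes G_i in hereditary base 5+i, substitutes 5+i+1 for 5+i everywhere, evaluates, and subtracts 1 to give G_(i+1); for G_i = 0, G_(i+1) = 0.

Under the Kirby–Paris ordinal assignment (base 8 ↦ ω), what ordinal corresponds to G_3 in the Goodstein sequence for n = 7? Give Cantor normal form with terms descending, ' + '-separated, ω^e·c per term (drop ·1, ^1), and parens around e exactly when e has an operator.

[0] 7 ≡ 5 + 2 (base 5). Lift 6: 8. −1: 7.
[1] 7 ≡ 6 + 1 (base 6). Lift 7: 8. −1: 7.
[2] 7 ≡ 7 (base 7). Lift 8: 8. −1: 7.
[3] 7 ≡ 7 (base 8). Lift 9: 7. −1: 6.

7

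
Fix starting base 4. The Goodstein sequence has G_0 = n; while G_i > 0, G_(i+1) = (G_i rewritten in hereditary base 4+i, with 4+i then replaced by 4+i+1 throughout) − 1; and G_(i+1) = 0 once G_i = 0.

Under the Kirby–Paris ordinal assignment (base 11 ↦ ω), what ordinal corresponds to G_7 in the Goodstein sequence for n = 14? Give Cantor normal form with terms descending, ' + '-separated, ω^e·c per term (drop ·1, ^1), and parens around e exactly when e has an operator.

G_0 = 14. HB_4(14) = 3·4 + 2. Bump = 17. G_1 = 16.
G_1 = 16. HB_5(16) = 3·5 + 1. Bump = 19. G_2 = 18.
G_2 = 18. HB_6(18) = 3·6. Bump = 21. G_3 = 20.
G_3 = 20. HB_7(20) = 2·7 + 6. Bump = 22. G_4 = 21.
G_4 = 21. HB_8(21) = 2·8 + 5. Bump = 23. G_5 = 22.
G_5 = 22. HB_9(22) = 2·9 + 4. Bump = 24. G_6 = 23.
G_6 = 23. HB_10(23) = 2·10 + 3. Bump = 25. G_7 = 24.
G_7 = 24. HB_11(24) = 2·11 + 2. Bump = 26. G_8 = 25.

ω·2 + 2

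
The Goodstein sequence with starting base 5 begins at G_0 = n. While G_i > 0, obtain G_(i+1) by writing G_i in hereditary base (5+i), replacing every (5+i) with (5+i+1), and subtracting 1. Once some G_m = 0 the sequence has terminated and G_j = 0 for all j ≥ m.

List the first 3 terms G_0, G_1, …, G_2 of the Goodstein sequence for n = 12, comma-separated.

12, 13, 14

G_0 = 12. HB_5(12) = 2·5 + 2. Bump = 14. G_1 = 13.
G_1 = 13. HB_6(13) = 2·6 + 1. Bump = 15. G_2 = 14.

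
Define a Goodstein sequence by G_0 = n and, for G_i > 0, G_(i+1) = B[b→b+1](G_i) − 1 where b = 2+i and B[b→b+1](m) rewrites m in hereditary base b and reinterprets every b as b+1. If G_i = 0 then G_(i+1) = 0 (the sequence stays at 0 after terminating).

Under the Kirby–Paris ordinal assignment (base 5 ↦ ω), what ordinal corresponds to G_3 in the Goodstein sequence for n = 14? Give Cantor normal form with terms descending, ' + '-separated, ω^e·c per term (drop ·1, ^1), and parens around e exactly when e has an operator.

G_0 = 14. HB_2(14) = 2^(2 + 1) + 2^2 + 2. Bump = 111. G_1 = 110.
G_1 = 110. HB_3(110) = 3^(3 + 1) + 3^3 + 2. Bump = 1282. G_2 = 1281.
G_2 = 1281. HB_4(1281) = 4^(4 + 1) + 4^4 + 1. Bump = 18751. G_3 = 18750.
G_3 = 18750. HB_5(18750) = 5^(5 + 1) + 5^5. Bump = 326592. G_4 = 326591.

ω^(ω + 1) + ω^ω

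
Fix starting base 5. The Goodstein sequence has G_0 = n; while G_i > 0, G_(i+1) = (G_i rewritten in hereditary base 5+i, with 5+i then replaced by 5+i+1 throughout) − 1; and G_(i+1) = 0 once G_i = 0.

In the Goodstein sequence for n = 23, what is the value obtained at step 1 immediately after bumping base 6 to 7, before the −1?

step 0: 23 = 4·5 + 3; sub 6 for 5: 4·6 + 3; = 27; G_1 = 27−1 = 26
step 1: 26 = 4·6 + 2; sub 7 for 6: 4·7 + 2; = 30; G_2 = 30−1 = 29

30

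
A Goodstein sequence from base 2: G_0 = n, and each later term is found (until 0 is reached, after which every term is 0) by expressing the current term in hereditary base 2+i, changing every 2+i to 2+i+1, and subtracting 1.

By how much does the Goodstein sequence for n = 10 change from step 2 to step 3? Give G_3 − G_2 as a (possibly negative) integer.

14600

(0) 10|_2 = 2^(2 + 1) + 2 ↦ 3^(3 + 1) + 3|_3 = 84 ⇒ 83
(1) 83|_3 = 3^(3 + 1) + 2 ↦ 4^(4 + 1) + 2|_4 = 1026 ⇒ 1025
(2) 1025|_4 = 4^(4 + 1) + 1 ↦ 5^(5 + 1) + 1|_5 = 15626 ⇒ 15625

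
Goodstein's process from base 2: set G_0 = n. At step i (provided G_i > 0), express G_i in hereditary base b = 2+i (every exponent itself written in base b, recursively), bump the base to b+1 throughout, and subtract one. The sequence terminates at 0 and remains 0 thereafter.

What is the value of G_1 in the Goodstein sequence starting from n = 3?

[0] 3 ≡ 2 + 1 (base 2). Lift 3: 4. −1: 3.
[1] 3 ≡ 3 (base 3). Lift 4: 4. −1: 3.

3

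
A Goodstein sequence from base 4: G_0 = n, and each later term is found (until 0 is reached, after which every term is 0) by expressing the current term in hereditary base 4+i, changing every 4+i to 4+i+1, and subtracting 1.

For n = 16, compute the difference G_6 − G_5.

3

step 0: 16 = 4^2; sub 5 for 4: 5^2; = 25; G_1 = 25−1 = 24
step 1: 24 = 4·5 + 4; sub 6 for 5: 4·6 + 4; = 28; G_2 = 28−1 = 27
step 2: 27 = 4·6 + 3; sub 7 for 6: 4·7 + 3; = 31; G_3 = 31−1 = 30
step 3: 30 = 4·7 + 2; sub 8 for 7: 4·8 + 2; = 34; G_4 = 34−1 = 33
step 4: 33 = 4·8 + 1; sub 9 for 8: 4·9 + 1; = 37; G_5 = 37−1 = 36
step 5: 36 = 4·9; sub 10 for 9: 4·10; = 40; G_6 = 40−1 = 39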